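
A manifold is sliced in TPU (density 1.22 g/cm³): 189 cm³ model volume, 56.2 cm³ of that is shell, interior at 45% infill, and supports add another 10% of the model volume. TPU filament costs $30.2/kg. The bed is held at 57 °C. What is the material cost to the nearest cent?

$4.97

Infill region = 189 − 56.2, so 132.8 cm³.
Infill volume = 0.45 × 132.8, so 59.76 cm³.
Support: 0.10 × 189 → 18.9 cm³.
Total printed volume = 56.2 + 59.76 + 18.9, so 134.86 cm³.
Mass: 134.86 × 1.22 → 164.5292 g.
At $30.2/kg: 164.5292/1000 × 30.2 = $4.97.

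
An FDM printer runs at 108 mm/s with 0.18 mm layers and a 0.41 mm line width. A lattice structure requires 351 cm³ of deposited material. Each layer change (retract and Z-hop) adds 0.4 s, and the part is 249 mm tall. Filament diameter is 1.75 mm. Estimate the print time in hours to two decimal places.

Line area: 0.18 × 0.41 → 0.0738 mm².
Toolpath length = 351 cm³ / 0.0738 mm² = 351000 / 0.0738 = 4756097.6 mm.
Print-move time: 4756097.6 / 108 → 44037.9 s.
Layer count = ceil(249 / 0.18) = 1384.
Non-print overhead: 1384 × 0.4 → 553.6 s.
Altogether 44037.9 + 553.6 = 44591.5 s, i.e. 12.39 hours.

12.39 hours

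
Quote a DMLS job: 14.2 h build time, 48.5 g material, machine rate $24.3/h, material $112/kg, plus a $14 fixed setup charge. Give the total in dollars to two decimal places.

$364.49

Machine-time cost = 24.3 × 14.2, so $345.06.
Material cost = 112 × 48.5/1000, so $5.432.
Total = 345.06 + 5.432 + 14 = 364.492 ≈ $364.49.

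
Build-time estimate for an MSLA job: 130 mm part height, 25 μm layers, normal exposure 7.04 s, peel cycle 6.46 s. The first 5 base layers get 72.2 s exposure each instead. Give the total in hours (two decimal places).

Layers = ⌈130/0.025⌉ = 5200.
Burn-in layers = 5 × (72.2 + 6.46) = 393.3 s.
Regular layers: 5195 × (7.04 + 6.46) → 70132.5 s.
Sum: 393.3 + 70132.5 = 70525.8 s → 19.59 hours.

19.59 hours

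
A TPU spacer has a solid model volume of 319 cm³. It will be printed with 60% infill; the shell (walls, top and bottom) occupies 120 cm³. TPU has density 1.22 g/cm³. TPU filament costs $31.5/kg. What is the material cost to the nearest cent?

$9.20

Interior volume = 319 − 120, so 199 cm³.
Infill volume = 0.60 × 199 = 119.4 cm³.
Deposited volume: 120 + 119.4 → 239.4 cm³.
Mass = 239.4 × 1.22 = 292.068 g.
Cost = 292.068 g / 1000 × $31.5/kg = $9.20.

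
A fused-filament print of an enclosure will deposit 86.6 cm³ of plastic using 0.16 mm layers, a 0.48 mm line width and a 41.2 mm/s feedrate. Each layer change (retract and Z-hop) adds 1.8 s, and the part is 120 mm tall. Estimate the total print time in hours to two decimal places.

Bead cross-section = 0.16 × 0.48 = 0.0768 mm².
Total extruded path = 86600/0.0768 = 1127604.2 mm.
Extrusion time = 1127604.2 / 41.2, so 27369 s.
Number of layers: 120 / 0.16 → 750 (rounded up).
Z-hop total: 750 × 1.8 → 1350 s.
Total = 27369 + 1350 = 28719 s = 7.98 hours.

7.98 hours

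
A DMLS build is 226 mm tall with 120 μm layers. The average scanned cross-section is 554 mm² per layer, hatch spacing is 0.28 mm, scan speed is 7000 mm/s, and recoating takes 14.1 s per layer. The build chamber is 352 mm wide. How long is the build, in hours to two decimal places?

Number of layers: 226 / 0.12 → 1884 (rounded up).
Scan path per layer: 554 / 0.28 → 1978.6 mm.
Laser time per layer = 1978.6 / 7000 = 0.2827 s.
Time per layer = 0.2827 + 14.1 = 14.3827 s.
1884 layers × 14.3827 s/layer = 27097.0068 s, i.e. 7.53 hours.

7.53 hours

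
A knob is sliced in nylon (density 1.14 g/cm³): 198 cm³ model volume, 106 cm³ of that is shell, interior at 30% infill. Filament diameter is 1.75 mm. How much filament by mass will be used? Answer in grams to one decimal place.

152.3 g

Infill region: 198 − 106 → 92 cm³.
Infill deposited: 0.30 × 92 → 27.6 cm³.
Total printed volume = 106 + 27.6, so 133.6 cm³.
Mass = 133.6 × 1.14, so 152.304 g.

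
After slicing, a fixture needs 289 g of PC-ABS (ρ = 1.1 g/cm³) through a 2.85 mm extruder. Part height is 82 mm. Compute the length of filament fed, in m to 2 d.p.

41.18 m

Extruded volume: 289/1.1 = 262.7273 cm³ (262727.3 mm³).
Filament cross-section = π × (2.85/2)² = 6.3794 mm².
L = V/A = 262727.3/6.3794 = 41183.7 mm → 41.18 m.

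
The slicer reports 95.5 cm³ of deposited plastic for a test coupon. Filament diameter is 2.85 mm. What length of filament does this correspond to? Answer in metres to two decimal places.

14.97 m

Filament cross-section = π × (2.85/2)² = 6.3794 mm².
L = 95500 mm³ / 6.3794 mm² = 14970.06 mm, i.e. 14.97 m.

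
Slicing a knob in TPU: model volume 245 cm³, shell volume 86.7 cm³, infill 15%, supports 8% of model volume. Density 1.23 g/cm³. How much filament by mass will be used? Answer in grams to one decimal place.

Interior volume = 245 − 86.7, so 158.3 cm³.
Infill deposited = 0.15 × 158.3, so 23.745 cm³.
Support = 0.08 × 245 = 19.6 cm³.
Total extruded = 86.7 + 23.745 + 19.6 = 130.045 cm³.
Mass = 130.045 × 1.23 = 159.95535 g.

160.0 g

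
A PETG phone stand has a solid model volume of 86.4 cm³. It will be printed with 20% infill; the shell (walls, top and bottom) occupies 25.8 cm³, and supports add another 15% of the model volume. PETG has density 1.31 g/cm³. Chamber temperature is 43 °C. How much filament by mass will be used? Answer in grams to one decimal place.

Volume inside the shell = 86.4 − 25.8, so 60.6 cm³.
Infill volume = 0.20 × 60.6, so 12.12 cm³.
Support: 0.15 × 86.4 → 12.96 cm³.
Total printed volume: 25.8 + 12.12 + 12.96 → 50.88 cm³.
Mass: 50.88 × 1.31 → 66.6528 g.

66.7 g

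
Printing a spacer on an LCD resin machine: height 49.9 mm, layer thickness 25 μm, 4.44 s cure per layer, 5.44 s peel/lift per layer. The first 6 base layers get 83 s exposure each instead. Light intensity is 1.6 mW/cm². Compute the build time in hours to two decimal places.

5.61 hours

Layers = ⌈49.9/0.025⌉ = 1996.
Base layers = 6 × (83 + 5.44), so 530.64 s.
Remaining layers = 1990 × (4.44 + 5.44), so 19661.2 s.
Sum: 530.64 + 19661.2 = 20191.84 s → 5.61 hours.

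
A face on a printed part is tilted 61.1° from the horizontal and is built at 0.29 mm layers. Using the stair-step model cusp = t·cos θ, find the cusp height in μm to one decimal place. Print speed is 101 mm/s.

Cusp = layer height × cos(61.1°) = 0.29 × 0.4833 = 0.140157 mm = 140.2 μm.

140.2 μm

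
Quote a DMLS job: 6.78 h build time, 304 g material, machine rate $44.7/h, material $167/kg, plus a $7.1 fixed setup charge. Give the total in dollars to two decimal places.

Machine cost: 44.7 × 6.78 → $303.066.
Feedstock cost = 167 × 304/1000 = $50.768.
Adding setup: 303.066 + 50.768 + 7.1 → 360.934 ≈ $360.93.

$360.93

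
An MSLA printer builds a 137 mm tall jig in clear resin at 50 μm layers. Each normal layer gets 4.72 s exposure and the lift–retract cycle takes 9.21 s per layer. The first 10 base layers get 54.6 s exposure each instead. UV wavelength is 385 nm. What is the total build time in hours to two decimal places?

10.74 hours

Number of layers: 137 / 0.05 → 2740 (rounded up).
Base layers: 10 × (54.6 + 9.21) → 638.1 s.
Regular layers: 2730 × (4.72 + 9.21) → 38028.9 s.
Total = 638.1 + 38028.9 = 38667 s = 10.74 hours.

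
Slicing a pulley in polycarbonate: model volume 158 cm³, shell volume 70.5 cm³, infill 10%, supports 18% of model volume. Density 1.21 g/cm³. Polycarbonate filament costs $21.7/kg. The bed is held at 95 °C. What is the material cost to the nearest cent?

$2.83

Volume inside the shell = 158 − 70.5 = 87.5 cm³.
Infill volume: 0.10 × 87.5 → 8.75 cm³.
Support = 0.18 × 158 = 28.44 cm³.
Deposited volume: 70.5 + 8.75 + 28.44 → 107.69 cm³.
Mass = 107.69 × 1.21, so 130.3049 g.
At $21.7/kg: 130.3049/1000 × 21.7 = $2.83.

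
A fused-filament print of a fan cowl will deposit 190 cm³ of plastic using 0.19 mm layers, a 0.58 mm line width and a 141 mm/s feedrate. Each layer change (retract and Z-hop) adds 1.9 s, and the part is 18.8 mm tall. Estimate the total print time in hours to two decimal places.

3.45 hours

Bead cross-section = 0.19 × 0.58, so 0.1102 mm².
Path length: 190000 mm³ / 0.1102 mm² → 1724137.9 mm.
Extrusion time: 1724137.9 / 141 → 12227.9 s.
Number of layers: 18.8 / 0.19 → 99 (rounded up).
Z-hop total = 99 × 1.9 = 188.1 s.
Altogether 12227.9 + 188.1 = 12416 s, i.e. 3.45 hours.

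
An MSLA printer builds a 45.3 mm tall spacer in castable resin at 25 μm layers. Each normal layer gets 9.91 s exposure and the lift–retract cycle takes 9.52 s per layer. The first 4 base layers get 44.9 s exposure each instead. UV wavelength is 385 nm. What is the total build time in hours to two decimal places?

9.82 hours

Number of layers: 45.3 / 0.025 → 1812 (rounded up).
Base layers = 4 × (44.9 + 9.52) = 217.68 s.
Normal layers: 1808 × (9.91 + 9.52) → 35129.44 s.
Total = 217.68 + 35129.44 = 35347.12 s = 9.82 hours.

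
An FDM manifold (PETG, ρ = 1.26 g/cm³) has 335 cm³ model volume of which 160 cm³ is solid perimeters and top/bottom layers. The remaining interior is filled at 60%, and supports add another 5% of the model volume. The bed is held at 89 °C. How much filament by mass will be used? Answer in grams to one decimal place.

355.0 g

Volume inside the shell = 335 − 160 = 175 cm³.
Deposited infill = 0.60 × 175, so 105 cm³.
Support: 0.05 × 335 → 16.75 cm³.
Total printed volume = 160 + 105 + 16.75 = 281.75 cm³.
Mass: 281.75 × 1.26 → 355.005 g.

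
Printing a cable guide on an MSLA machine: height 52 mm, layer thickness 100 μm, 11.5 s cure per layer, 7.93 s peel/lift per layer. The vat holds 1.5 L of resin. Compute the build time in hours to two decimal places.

Layer count = ceil(52 / 0.1) = 520.
Each layer takes = 11.5 + 7.93 = 19.43 s.
Total = 520 × 19.43 = 10103.6 s = 2.81 hours.

2.81 hours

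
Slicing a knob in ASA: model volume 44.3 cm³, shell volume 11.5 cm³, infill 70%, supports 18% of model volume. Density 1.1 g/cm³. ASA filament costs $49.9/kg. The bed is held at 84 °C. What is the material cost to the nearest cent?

Volume inside the shell = 44.3 − 11.5 = 32.8 cm³.
Infill volume = 0.70 × 32.8 = 22.96 cm³.
Support = 0.18 × 44.3 = 7.974 cm³.
Total printed volume = 11.5 + 22.96 + 7.974, so 42.434 cm³.
Mass: 42.434 × 1.1 → 46.6774 g.
At $49.9/kg: 46.6774/1000 × 49.9 = $2.33.

$2.33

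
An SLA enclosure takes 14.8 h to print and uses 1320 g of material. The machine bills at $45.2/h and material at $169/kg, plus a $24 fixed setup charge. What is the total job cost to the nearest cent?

Machine-time cost = 45.2 × 14.8 = $668.96.
Material charge = 169 × 1320/1000 = $223.08.
Adding setup: 668.96 + 223.08 + 24 → $916.04.

$916.04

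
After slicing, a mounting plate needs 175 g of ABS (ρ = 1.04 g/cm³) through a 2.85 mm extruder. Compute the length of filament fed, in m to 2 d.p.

Volume = 175 g / 1.04 g·cm⁻³ = 168.2692 cm³ = 168269.2 mm³.
Cross-section of 2.85 mm filament: π·(2.85/2)² = 6.3794 mm².
L = V/A = 168269.2/6.3794 = 26376.96 mm → 26.38 m.

26.38 m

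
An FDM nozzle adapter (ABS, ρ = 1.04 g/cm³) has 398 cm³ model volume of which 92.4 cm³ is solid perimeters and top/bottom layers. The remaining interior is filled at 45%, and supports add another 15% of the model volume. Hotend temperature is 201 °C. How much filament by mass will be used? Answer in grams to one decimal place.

301.2 g

Volume inside the shell: 398 − 92.4 → 305.6 cm³.
Infill deposited = 0.45 × 305.6 = 137.52 cm³.
Support = 0.15 × 398 = 59.7 cm³.
Total extruded = 92.4 + 137.52 + 59.7 = 289.62 cm³.
Mass: 289.62 × 1.04 → 301.2048 g.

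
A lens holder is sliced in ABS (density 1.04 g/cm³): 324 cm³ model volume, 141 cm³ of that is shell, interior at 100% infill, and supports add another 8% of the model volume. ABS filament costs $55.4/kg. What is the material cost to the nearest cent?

Interior volume = 324 − 141, so 183 cm³.
Infill volume: 1.00 × 183 → 183 cm³.
Support = 0.08 × 324 = 25.92 cm³.
Total printed volume = 141 + 183 + 25.92, so 349.92 cm³.
Mass: 349.92 × 1.04 → 363.9168 g.
Cost = 363.9168 g / 1000 × $55.4/kg = $20.16.

$20.16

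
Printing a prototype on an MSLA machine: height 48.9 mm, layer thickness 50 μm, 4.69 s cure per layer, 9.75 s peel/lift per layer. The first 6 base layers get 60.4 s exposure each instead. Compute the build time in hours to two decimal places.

4.02 hours

Layers = ⌈48.9/0.05⌉ = 978.
Burn-in layers = 6 × (60.4 + 9.75), so 420.9 s.
Regular layers = 972 × (4.69 + 9.75), so 14035.68 s.
Sum: 420.9 + 14035.68 = 14456.58 s → 4.02 hours.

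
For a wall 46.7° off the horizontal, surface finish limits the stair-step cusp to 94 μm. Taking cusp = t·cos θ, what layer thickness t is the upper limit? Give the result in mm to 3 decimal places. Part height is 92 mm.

t = h_c / cos θ = 0.094 / 0.6858 = 0.137 mm.

0.137 mm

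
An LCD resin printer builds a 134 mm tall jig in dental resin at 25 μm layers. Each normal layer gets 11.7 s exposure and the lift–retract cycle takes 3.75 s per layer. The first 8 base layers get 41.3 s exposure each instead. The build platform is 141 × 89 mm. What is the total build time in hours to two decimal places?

23.07 hours

Number of layers: 134 / 0.025 → 5360 (rounded up).
Bottom layers: 8 × (41.3 + 3.75) → 360.4 s.
Normal layers = 5352 × (11.7 + 3.75), so 82688.4 s.
Total = 360.4 + 82688.4 = 83048.8 s = 23.07 hours.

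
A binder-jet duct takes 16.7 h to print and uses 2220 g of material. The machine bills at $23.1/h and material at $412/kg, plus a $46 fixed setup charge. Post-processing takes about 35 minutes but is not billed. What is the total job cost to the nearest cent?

Time charge: 23.1 × 16.7 → $385.77.
Material cost = 412 × 2220/1000, so $914.64.
Total = 385.77 + 914.64 + 46 = $1346.41.

$1346.41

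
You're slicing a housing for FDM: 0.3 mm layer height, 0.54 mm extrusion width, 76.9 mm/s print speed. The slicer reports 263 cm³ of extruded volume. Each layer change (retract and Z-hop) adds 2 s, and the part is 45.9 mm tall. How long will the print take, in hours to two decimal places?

Bead cross-section: 0.3 × 0.54 → 0.162 mm².
Path length: 263000 mm³ / 0.162 mm² → 1623456.8 mm.
Time extruding = 1623456.8 / 76.9 = 21111.3 s.
Layers = ⌈45.9/0.3⌉ = 153.
Z-hop total = 153 × 2 = 306 s.
Total = 21111.3 + 306 = 21417.3 s = 5.95 hours.

5.95 hours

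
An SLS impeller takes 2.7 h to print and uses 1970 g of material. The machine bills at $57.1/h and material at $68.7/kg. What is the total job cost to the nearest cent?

Machine cost = 57.1 × 2.7 = $154.17.
Material charge = 68.7 × 1970/1000, so $135.339.
Job cost: 154.17 + 135.339 = 289.509 ≈ $289.51.

$289.51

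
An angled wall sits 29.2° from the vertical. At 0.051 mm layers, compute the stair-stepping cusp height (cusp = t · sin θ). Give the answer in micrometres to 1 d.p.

24.9 μm

h_c = t·sin θ = 0.051 × 0.4879 = 0.024883 mm (24.9 μm).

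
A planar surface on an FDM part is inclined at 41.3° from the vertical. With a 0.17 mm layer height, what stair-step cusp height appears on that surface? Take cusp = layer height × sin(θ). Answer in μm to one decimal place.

112.2 μm

sin(41.3°) = 0.6600, so cusp = 0.17 × 0.6600 = 0.1122 mm → 112.2 μm.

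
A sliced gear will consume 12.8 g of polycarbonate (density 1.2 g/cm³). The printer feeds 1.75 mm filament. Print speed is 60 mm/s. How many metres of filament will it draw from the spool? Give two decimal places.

Volume = 12.8 g / 1.2 g·cm⁻³ = 10.6667 cm³ = 10666.7 mm³.
Filament cross-section = π × (1.75/2)² = 2.4053 mm².
L = V/A = 10666.7/2.4053 = 4434.67 mm → 4.43 m.

4.43 m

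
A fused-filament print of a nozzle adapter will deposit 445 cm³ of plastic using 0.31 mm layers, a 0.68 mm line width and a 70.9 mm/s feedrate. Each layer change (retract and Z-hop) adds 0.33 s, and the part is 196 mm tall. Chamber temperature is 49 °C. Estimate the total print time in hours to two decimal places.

8.33 hours

Extrusion cross-section = 0.31 × 0.68 = 0.2108 mm².
Path length: 445000 mm³ / 0.2108 mm² → 2111005.7 mm.
Extrusion time = 2111005.7 / 70.9, so 29774.4 s.
Number of layers: 196 / 0.31 → 633 (rounded up).
Non-print overhead = 633 × 0.33 = 208.89 s.
Total = 29774.4 + 208.89 = 29983.29 s = 8.33 hours.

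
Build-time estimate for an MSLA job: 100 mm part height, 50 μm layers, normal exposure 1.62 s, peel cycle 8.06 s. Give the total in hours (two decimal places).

5.38 hours

Layer count = ceil(100 / 0.05) = 2000.
Per-layer time = 1.62 + 8.06 = 9.68 s.
Total = 2000 × 9.68 = 19360 s = 5.38 hours.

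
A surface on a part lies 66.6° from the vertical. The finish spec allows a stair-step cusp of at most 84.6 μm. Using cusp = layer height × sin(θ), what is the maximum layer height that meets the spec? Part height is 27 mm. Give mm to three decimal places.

Layer height = cusp / sin(66.6°) = 0.0846 / 0.9178 = 0.092 mm.

0.092 mm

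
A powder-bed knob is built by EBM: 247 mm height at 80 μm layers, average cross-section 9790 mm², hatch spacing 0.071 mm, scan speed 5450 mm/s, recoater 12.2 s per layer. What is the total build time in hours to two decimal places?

Layers = ⌈247/0.08⌉ = 3088.
Scan path per layer = 9790 / 0.071 = 137887.3 mm.
Beam time per layer = 137887.3 / 5450, so 25.3004 s.
Per-layer time: 25.3004 + 12.2 → 37.5004 s.
3088 layers × 37.5004 s/layer = 115801.2352 s, i.e. 32.17 hours.

32.17 hours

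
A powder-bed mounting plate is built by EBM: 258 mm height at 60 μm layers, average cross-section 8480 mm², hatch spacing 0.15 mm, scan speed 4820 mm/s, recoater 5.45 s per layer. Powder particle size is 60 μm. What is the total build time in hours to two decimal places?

20.52 hours

Number of layers: 258 / 0.06 → 4300 (rounded up).
Hatch length per layer = 8480 / 0.15, so 56533.3 mm.
Per-layer scan time = 56533.3 / 4820, so 11.7289 s.
Time per layer: 11.7289 + 5.45 → 17.1789 s.
Total: 4300 × 17.1789 s = 73869.27 s → 20.52 hours.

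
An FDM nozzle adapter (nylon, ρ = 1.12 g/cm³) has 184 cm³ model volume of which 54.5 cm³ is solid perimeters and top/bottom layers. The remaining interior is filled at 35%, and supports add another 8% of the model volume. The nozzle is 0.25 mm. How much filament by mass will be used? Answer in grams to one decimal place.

128.3 g

Volume inside the shell: 184 − 54.5 → 129.5 cm³.
Infill volume = 0.35 × 129.5, so 45.325 cm³.
Support: 0.08 × 184 → 14.72 cm³.
Total extruded = 54.5 + 45.325 + 14.72 = 114.545 cm³.
Mass = 114.545 × 1.12 = 128.2904 g.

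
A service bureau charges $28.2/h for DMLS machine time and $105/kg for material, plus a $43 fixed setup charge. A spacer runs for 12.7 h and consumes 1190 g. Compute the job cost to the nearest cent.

$526.09

Machine-time cost = 28.2 × 12.7, so $358.14.
Material charge = 105 × 1190/1000, so $124.95.
Total = 358.14 + 124.95 + 43 = $526.09.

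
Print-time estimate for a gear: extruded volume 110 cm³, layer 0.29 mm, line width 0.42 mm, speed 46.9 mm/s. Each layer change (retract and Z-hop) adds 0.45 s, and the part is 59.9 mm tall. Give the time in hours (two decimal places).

5.37 hours

Bead cross-section = 0.29 × 0.42, so 0.1218 mm².
Path length: 110000 mm³ / 0.1218 mm² → 903119.9 mm.
Extrusion time = 903119.9 / 46.9 = 19256.3 s.
Layer count = ceil(59.9 / 0.29) = 207.
Z-hop total: 207 × 0.45 → 93.15 s.
Total = 19256.3 + 93.15 = 19349.45 s = 5.37 hours.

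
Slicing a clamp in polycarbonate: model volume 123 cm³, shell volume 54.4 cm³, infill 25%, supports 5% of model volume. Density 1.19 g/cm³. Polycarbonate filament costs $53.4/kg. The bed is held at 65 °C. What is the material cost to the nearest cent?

$4.94

Interior volume = 123 − 54.4, so 68.6 cm³.
Deposited infill = 0.25 × 68.6, so 17.15 cm³.
Support = 0.05 × 123 = 6.15 cm³.
Total extruded = 54.4 + 17.15 + 6.15, so 77.7 cm³.
Mass = 77.7 × 1.19 = 92.463 g.
At $53.4/kg: 92.463/1000 × 53.4 = $4.94.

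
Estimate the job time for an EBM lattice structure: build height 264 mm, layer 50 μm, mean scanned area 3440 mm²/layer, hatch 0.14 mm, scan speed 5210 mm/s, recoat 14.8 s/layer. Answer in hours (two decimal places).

Number of layers: 264 / 0.05 → 5280 (rounded up).
Per-layer scan distance = 3440 / 0.14, so 24571.4 mm.
Scan time per layer: 24571.4 / 5210 → 4.7162 s.
Time per layer = 4.7162 + 14.8 = 19.5162 s.
Total: 5280 × 19.5162 s = 103045.536 s → 28.62 hours.

28.62 hours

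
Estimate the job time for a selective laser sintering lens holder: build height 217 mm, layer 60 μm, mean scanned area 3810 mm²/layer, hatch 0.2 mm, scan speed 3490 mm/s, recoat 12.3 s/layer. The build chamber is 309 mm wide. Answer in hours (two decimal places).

Layer count = ceil(217 / 0.06) = 3617.
Hatch length per layer: 3810 / 0.2 → 19050 mm.
Laser time per layer = 19050 / 3490 = 5.4585 s.
Per-layer time = 5.4585 + 12.3 = 17.7585 s.
Build time = 3617 × 17.7585 = 64232.4945 s = 17.84 hours.

17.84 hours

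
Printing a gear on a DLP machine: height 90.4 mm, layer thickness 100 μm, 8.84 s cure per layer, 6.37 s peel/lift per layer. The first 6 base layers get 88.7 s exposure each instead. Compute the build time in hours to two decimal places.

Layers = ⌈90.4/0.1⌉ = 904.
Bottom layers = 6 × (88.7 + 6.37), so 570.42 s.
Regular layers = 898 × (8.84 + 6.37) = 13658.58 s.
Sum: 570.42 + 13658.58 = 14229 s → 3.95 hours.

3.95 hours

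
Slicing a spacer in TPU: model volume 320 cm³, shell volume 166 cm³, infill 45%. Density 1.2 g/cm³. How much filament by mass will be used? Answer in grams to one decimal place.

Volume inside the shell = 320 − 166, so 154 cm³.
Deposited infill = 0.45 × 154 = 69.3 cm³.
Total extruded = 166 + 69.3 = 235.3 cm³.
Mass: 235.3 × 1.2 → 282.36 g.

282.4 g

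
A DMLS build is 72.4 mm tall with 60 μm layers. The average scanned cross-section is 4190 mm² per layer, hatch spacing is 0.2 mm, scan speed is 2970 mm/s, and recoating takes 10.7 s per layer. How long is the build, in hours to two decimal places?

Number of layers: 72.4 / 0.06 → 1207 (rounded up).
Hatch length per layer = 4190 / 0.2, so 20950 mm.
Scan time per layer: 20950 / 2970 → 7.0539 s.
Per-layer time = 7.0539 + 10.7, so 17.7539 s.
1207 layers × 17.7539 s/layer = 21428.9573 s, i.e. 5.95 hours.

5.95 hours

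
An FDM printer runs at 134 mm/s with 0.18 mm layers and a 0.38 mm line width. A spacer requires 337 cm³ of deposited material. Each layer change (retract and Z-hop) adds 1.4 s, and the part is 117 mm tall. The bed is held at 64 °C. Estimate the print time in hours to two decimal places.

Bead cross-section = 0.18 × 0.38, so 0.0684 mm².
Total extruded path = 337000/0.0684 = 4926900.6 mm.
Time extruding = 4926900.6 / 134 = 36767.9 s.
Number of layers: 117 / 0.18 → 650 (rounded up).
Z-hop total = 650 × 1.4 = 910 s.
Total = 36767.9 + 910 = 37677.9 s = 10.47 hours.

10.47 hours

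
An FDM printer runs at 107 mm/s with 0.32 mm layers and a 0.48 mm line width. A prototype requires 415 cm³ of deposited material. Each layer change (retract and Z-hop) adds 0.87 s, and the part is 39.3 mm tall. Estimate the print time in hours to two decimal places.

7.04 hours

Extrusion cross-section = 0.32 × 0.48 = 0.1536 mm².
Toolpath length = 415 cm³ / 0.1536 mm² = 415000 / 0.1536 = 2701822.9 mm.
Time extruding = 2701822.9 / 107, so 25250.7 s.
Number of layers: 39.3 / 0.32 → 123 (rounded up).
Layer-change overhead = 123 × 0.87 = 107.01 s.
Total = 25250.7 + 107.01 = 25357.71 s = 7.04 hours.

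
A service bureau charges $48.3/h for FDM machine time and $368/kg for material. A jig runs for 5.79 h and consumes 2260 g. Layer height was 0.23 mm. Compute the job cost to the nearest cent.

Machine cost = 48.3 × 5.79 = $279.657.
Feedstock cost = 368 × 2260/1000, so $831.68.
Job cost: 279.657 + 831.68 = 1111.337 ≈ $1111.34.

$1111.34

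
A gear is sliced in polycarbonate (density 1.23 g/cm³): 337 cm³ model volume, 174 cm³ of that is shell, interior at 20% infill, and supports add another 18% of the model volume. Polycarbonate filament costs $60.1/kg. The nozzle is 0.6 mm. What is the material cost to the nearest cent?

$19.76

Volume inside the shell: 337 − 174 → 163 cm³.
Infill deposited = 0.20 × 163, so 32.6 cm³.
Support = 0.18 × 337, so 60.66 cm³.
Total extruded: 174 + 32.6 + 60.66 → 267.26 cm³.
Mass = 267.26 × 1.23 = 328.7298 g.
At $60.1/kg: 328.7298/1000 × 60.1 = $19.76.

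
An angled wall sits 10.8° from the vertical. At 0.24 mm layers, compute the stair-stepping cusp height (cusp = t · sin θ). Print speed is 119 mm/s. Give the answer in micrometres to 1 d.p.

Cusp = layer height × sin(10.8°) = 0.24 × 0.1874 = 0.044976 mm = 45.0 μm.

45.0 μm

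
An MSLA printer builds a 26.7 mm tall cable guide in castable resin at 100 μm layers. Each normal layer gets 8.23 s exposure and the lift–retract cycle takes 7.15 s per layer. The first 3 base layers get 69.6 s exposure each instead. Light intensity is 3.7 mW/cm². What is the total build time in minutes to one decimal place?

Layer count = ceil(26.7 / 0.1) = 267.
Burn-in layers = 3 × (69.6 + 7.15), so 230.25 s.
Regular layers = 264 × (8.23 + 7.15) = 4060.32 s.
Total = 230.25 + 4060.32 = 4290.57 s = 71.5 minutes.

71.5 minutes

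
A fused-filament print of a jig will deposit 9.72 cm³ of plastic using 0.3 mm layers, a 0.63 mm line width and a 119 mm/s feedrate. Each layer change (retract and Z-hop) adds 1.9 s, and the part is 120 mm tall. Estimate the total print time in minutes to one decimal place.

19.9 minutes

Line area = 0.3 × 0.63, so 0.189 mm².
Path length: 9720 mm³ / 0.189 mm² → 51428.6 mm.
Extrusion time = 51428.6 / 119 = 432.2 s.
Layer count = ceil(120 / 0.3) = 400.
Z-hop total = 400 × 1.9, so 760 s.
Total = 432.2 + 760 = 1192.2 s = 19.9 minutes.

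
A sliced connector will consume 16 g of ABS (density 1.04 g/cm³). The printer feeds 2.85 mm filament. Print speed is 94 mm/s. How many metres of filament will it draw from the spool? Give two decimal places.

Extruded volume: 16/1.04 = 15.3846 cm³ (15384.6 mm³).
Filament cross-section = π × (2.85/2)² = 6.3794 mm².
L = V/A = 15384.6/6.3794 = 2411.61 mm → 2.41 m.

2.41 m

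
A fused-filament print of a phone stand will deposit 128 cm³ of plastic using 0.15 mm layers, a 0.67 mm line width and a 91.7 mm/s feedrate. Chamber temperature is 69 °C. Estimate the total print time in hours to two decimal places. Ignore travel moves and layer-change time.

3.86 hours

Extrusion cross-section = 0.15 × 0.67, so 0.1005 mm².
Toolpath length = 128 cm³ / 0.1005 mm² = 128000 / 0.1005 = 1273631.8 mm.
Print-move time = 1273631.8 / 91.7, so 13889.1 s.
In the requested units: 13889.1 s = 3.86 hours.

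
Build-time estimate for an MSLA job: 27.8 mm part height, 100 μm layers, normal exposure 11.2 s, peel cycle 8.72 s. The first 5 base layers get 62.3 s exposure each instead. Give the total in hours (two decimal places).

Layers = ⌈27.8/0.1⌉ = 278.
Bottom layers = 5 × (62.3 + 8.72), so 355.1 s.
Normal layers: 273 × (11.2 + 8.72) → 5438.16 s.
Total = 355.1 + 5438.16 = 5793.26 s = 1.61 hours.

1.61 hours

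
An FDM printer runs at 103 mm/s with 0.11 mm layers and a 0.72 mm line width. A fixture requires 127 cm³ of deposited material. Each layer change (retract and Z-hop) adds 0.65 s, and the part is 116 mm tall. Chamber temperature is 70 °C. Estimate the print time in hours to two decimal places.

Line area: 0.11 × 0.72 → 0.0792 mm².
Path length: 127000 mm³ / 0.0792 mm² → 1603535.4 mm.
Extrusion time = 1603535.4 / 103, so 15568.3 s.
Layer count = ceil(116 / 0.11) = 1055.
Layer-change overhead = 1055 × 0.65, so 685.75 s.
Altogether 15568.3 + 685.75 = 16254.05 s, i.e. 4.52 hours.

4.52 hours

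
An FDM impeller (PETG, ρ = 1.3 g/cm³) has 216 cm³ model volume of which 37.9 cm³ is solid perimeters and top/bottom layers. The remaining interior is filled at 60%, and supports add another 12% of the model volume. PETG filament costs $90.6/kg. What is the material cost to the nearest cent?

Volume inside the shell = 216 − 37.9 = 178.1 cm³.
Infill volume = 0.60 × 178.1, so 106.86 cm³.
Support = 0.12 × 216 = 25.92 cm³.
Total extruded = 37.9 + 106.86 + 25.92, so 170.68 cm³.
Mass = 170.68 × 1.3 = 221.884 g.
At $90.6/kg: 221.884/1000 × 90.6 = $20.10.

$20.10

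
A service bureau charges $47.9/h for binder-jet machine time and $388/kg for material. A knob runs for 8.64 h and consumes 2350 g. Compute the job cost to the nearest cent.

$1325.66

Machine cost = 47.9 × 8.64 = $413.856.
Material charge: 388 × 2350/1000 → $911.80.
Total = 413.856 + 911.80 = 1325.656 ≈ $1325.66.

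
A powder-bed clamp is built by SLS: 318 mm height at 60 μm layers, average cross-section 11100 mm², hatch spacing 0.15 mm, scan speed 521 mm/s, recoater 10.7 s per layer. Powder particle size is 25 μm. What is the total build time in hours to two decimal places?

224.86 hours

Layer count = ceil(318 / 0.06) = 5300.
Scan path per layer: 11100 / 0.15 → 74000 mm.
Per-layer scan time = 74000 / 521 = 142.0345 s.
Per-layer time = 142.0345 + 10.7 = 152.7345 s.
5300 layers × 152.7345 s/layer = 809492.85 s, i.e. 224.86 hours.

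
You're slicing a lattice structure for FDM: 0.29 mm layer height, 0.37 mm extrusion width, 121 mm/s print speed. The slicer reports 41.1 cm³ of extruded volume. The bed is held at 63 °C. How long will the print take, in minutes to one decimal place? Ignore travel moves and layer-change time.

Extrusion cross-section = 0.29 × 0.37 = 0.1073 mm².
Toolpath length = 41.1 cm³ / 0.1073 mm² = 41100 / 0.1073 = 383038.2 mm.
Extrusion time = 383038.2 / 121 = 3165.6 s.
Converting: 3165.6 s = 52.8 minutes.

52.8 minutes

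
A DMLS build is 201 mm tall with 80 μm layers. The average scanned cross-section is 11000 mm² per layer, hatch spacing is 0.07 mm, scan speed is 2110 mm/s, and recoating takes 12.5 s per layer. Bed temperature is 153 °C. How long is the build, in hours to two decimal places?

60.71 hours

Layer count = ceil(201 / 0.08) = 2513.
Per-layer scan distance = 11000 / 0.07, so 157142.9 mm.
Laser time per layer = 157142.9 / 2110 = 74.4753 s.
Per-layer time = 74.4753 + 12.5 = 86.9753 s.
2513 layers × 86.9753 s/layer = 218568.9289 s, i.e. 60.71 hours.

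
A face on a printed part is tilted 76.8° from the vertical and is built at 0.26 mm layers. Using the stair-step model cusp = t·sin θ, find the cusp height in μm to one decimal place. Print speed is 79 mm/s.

h_c = t·sin θ = 0.26 × 0.9736 = 0.253136 mm (253.1 μm).

253.1 μm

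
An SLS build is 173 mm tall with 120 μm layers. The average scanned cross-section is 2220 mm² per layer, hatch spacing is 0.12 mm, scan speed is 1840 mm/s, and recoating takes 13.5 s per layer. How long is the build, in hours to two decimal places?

9.43 hours

Layer count = ceil(173 / 0.12) = 1442.
Scan path per layer = 2220 / 0.12, so 18500 mm.
Per-layer scan time = 18500 / 1840 = 10.0543 s.
Per-layer time = 10.0543 + 13.5, so 23.5543 s.
Total: 1442 × 23.5543 s = 33965.3006 s → 9.43 hours.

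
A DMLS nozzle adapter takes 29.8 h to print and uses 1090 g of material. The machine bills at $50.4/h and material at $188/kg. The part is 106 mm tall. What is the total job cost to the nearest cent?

$1706.84

Machine cost: 50.4 × 29.8 → $1501.92.
Material cost = 188 × 1090/1000 = $204.92.
Job cost: 1501.92 + 204.92 = $1706.84.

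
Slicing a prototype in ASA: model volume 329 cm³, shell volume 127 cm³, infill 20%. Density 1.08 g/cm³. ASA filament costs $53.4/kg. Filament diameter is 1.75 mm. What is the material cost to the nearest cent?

Infill region = 329 − 127 = 202 cm³.
Infill volume = 0.20 × 202 = 40.4 cm³.
Deposited volume = 127 + 40.4 = 167.4 cm³.
Mass = 167.4 × 1.08 = 180.792 g.
At $53.4/kg: 180.792/1000 × 53.4 = $9.65.

$9.65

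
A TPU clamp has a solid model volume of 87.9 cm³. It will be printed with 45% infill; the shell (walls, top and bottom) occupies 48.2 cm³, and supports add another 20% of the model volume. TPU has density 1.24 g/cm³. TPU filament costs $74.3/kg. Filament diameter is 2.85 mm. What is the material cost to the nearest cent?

Interior volume: 87.9 − 48.2 → 39.7 cm³.
Infill volume = 0.45 × 39.7 = 17.865 cm³.
Support = 0.20 × 87.9, so 17.58 cm³.
Deposited volume = 48.2 + 17.865 + 17.58, so 83.645 cm³.
Mass = 83.645 × 1.24, so 103.7198 g.
At $74.3/kg: 103.7198/1000 × 74.3 = $7.71.

$7.71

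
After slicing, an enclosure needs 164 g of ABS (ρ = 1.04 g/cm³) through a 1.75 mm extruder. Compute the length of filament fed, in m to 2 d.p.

65.56 m

Volume = 164 g / 1.04 g·cm⁻³ = 157.6923 cm³ = 157692.3 mm³.
Filament cross-section = π × (1.75/2)² = 2.4053 mm².
L = V/A = 157692.3/2.4053 = 65560.35 mm → 65.56 m.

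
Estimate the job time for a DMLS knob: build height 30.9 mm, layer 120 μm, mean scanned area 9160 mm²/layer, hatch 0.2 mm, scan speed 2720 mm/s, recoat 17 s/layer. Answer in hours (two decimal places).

2.43 hours

Layers = ⌈30.9/0.12⌉ = 258.
Per-layer scan distance = 9160 / 0.2 = 45800 mm.
Per-layer scan time = 45800 / 2720 = 16.8382 s.
Layer cycle = 16.8382 + 17, so 33.8382 s.
258 layers × 33.8382 s/layer = 8730.2556 s, i.e. 2.43 hours.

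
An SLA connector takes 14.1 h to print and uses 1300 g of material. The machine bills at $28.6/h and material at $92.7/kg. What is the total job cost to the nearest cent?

Machine-time cost: 28.6 × 14.1 → $403.26.
Feedstock cost = 92.7 × 1300/1000 = $120.51.
Total = 403.26 + 120.51 = $523.77.

$523.77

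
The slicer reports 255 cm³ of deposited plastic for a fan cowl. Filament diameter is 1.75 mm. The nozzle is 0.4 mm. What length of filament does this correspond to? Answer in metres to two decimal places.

Filament cross-section = π × (1.75/2)² = 2.4053 mm².
L = 255000 mm³ / 2.4053 mm² = 106015.88 mm, i.e. 106.02 m.

106.02 m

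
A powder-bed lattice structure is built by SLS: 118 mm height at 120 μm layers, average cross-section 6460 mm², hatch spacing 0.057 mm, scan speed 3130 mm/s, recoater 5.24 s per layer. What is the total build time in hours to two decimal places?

11.33 hours

Layers = ⌈118/0.12⌉ = 984.
Scan path per layer = 6460 / 0.057 = 113333.3 mm.
Laser time per layer = 113333.3 / 3130, so 36.2087 s.
Layer cycle = 36.2087 + 5.24, so 41.4487 s.
Build time = 984 × 41.4487 = 40785.5208 s = 11.33 hours.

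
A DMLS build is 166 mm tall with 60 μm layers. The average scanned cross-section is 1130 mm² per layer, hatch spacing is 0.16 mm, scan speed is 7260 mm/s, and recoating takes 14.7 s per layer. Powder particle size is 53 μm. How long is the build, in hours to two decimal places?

Layer count = ceil(166 / 0.06) = 2767.
Scan path per layer: 1130 / 0.16 → 7062.5 mm.
Laser time per layer: 7062.5 / 7260 → 0.9728 s.
Time per layer = 0.9728 + 14.7 = 15.6728 s.
Total: 2767 × 15.6728 s = 43366.6376 s → 12.05 hours.

12.05 hours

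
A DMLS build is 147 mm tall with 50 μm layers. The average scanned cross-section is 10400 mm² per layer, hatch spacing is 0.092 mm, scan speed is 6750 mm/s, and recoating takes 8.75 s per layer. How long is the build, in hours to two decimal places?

Layer count = ceil(147 / 0.05) = 2940.
Hatch length per layer = 10400 / 0.092 = 113043.5 mm.
Scan time per layer = 113043.5 / 6750, so 16.7472 s.
Layer cycle = 16.7472 + 8.75 = 25.4972 s.
2940 layers × 25.4972 s/layer = 74961.768 s, i.e. 20.82 hours.

20.82 hours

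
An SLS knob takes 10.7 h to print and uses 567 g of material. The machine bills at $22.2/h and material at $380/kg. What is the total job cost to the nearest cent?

Time charge: 22.2 × 10.7 → $237.54.
Material cost: 380 × 567/1000 → $215.46.
Job cost: 237.54 + 215.46 = $453.00.

$453.00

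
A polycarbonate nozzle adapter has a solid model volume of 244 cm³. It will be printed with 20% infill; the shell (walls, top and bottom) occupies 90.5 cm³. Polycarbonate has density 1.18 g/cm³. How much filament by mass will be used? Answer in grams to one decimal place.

143.0 g

Infill region: 244 − 90.5 → 153.5 cm³.
Infill volume: 0.20 × 153.5 → 30.7 cm³.
Deposited volume = 90.5 + 30.7, so 121.2 cm³.
Mass = 121.2 × 1.18, so 143.016 g.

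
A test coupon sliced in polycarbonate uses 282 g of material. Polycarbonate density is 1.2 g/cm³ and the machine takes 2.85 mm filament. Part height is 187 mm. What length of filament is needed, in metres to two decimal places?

Extruded volume: 282/1.2 = 235 cm³ (235000 mm³).
Filament cross-section = π × (2.85/2)² = 6.3794 mm².
Length = 235000 / 6.3794 = 36837.32 mm = 36.84 m.

36.84 m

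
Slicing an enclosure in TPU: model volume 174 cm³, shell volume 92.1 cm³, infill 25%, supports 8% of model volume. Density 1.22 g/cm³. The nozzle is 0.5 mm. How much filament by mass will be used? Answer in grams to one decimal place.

Interior volume: 174 − 92.1 → 81.9 cm³.
Deposited infill: 0.25 × 81.9 → 20.475 cm³.
Support: 0.08 × 174 → 13.92 cm³.
Total extruded = 92.1 + 20.475 + 13.92 = 126.495 cm³.
Mass: 126.495 × 1.22 → 154.3239 g.

154.3 g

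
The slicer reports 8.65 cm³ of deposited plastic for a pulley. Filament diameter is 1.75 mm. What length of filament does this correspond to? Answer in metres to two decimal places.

3.60 m

Filament cross-section = π × (1.75/2)² = 2.4053 mm².
Length = 8.65 cm³ / 2.4053 mm² = 8650 / 2.4053 = 3596.23 mm = 3.60 m.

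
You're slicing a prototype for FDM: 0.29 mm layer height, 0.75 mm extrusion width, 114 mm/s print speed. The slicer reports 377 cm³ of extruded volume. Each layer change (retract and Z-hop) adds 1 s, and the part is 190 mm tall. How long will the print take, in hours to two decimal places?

4.41 hours

Extrusion cross-section: 0.29 × 0.75 → 0.2175 mm².
Toolpath length = 377 cm³ / 0.2175 mm² = 377000 / 0.2175 = 1733333.3 mm.
Extrusion time = 1733333.3 / 114 = 15204.7 s.
Layers = ⌈190/0.29⌉ = 656.
Z-hop total: 656 × 1 → 656 s.
Altogether 15204.7 + 656 = 15860.7 s, i.e. 4.41 hours.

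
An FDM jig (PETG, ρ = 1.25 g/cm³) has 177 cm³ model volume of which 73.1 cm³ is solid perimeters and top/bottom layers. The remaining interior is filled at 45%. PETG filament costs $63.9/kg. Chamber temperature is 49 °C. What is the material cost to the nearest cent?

$9.57

Volume inside the shell = 177 − 73.1, so 103.9 cm³.
Infill deposited = 0.45 × 103.9, so 46.755 cm³.
Total extruded = 73.1 + 46.755, so 119.855 cm³.
Mass: 119.855 × 1.25 → 149.81875 g.
At $63.9/kg: 149.81875/1000 × 63.9 = $9.57.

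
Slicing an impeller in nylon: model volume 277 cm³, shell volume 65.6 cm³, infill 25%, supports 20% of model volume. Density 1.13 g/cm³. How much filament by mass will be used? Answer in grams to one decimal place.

196.5 g

Volume inside the shell = 277 − 65.6 = 211.4 cm³.
Deposited infill = 0.25 × 211.4, so 52.85 cm³.
Support = 0.20 × 277, so 55.4 cm³.
Deposited volume = 65.6 + 52.85 + 55.4, so 173.85 cm³.
Mass = 173.85 × 1.13 = 196.4505 g.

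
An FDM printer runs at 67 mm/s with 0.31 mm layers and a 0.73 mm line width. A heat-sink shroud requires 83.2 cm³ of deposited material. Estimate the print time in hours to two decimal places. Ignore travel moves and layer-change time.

Line area = 0.31 × 0.73, so 0.2263 mm².
Toolpath length = 83.2 cm³ / 0.2263 mm² = 83200 / 0.2263 = 367653.6 mm.
Time extruding = 367653.6 / 67 = 5487.4 s.
That's 5487.4 s → 1.52 hours.

1.52 hours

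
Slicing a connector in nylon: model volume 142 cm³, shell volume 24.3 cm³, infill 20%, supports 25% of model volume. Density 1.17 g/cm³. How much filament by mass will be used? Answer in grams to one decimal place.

97.5 g

Volume inside the shell = 142 − 24.3, so 117.7 cm³.
Infill volume: 0.20 × 117.7 → 23.54 cm³.
Support: 0.25 × 142 → 35.5 cm³.
Deposited volume = 24.3 + 23.54 + 35.5 = 83.34 cm³.
Mass = 83.34 × 1.17, so 97.5078 g.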